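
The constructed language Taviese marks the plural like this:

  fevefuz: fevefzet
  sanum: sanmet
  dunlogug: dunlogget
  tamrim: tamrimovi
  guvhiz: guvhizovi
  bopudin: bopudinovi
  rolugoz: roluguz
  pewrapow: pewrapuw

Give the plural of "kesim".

sanum and tamrim both end in -m yet inflect differently (sanmet, tamrimovi), so the final letter is not what conditions the rule; the last vowel is.
"kesim" has last vowel 'i'. The stems whose last vowel is 'i' (tamrim → tamrimovi, guvhiz → guvhizovi, bopudin → bopudinovi) add -ovi.
So kesim → kesimovi.

kesimovi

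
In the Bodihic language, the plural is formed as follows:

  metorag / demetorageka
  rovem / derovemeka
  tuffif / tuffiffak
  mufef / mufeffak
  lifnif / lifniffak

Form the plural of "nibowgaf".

mufef and rovem both have last vowel 'e' yet inflect differently (mufeffak, derovemeka), so the last vowel is not what conditions the rule; the final letter is.
"nibowgaf" ends in -f. The stems ending in -f (lifnif → lifniffak, mufef → mufeffak, tuffif → tuffiffak) double the final consonant and add -ak.
The other pattern: stems ending in -g or -m add de- … -eka around the stem.
So nibowgaf → nibowgaffak.

nibowgaffak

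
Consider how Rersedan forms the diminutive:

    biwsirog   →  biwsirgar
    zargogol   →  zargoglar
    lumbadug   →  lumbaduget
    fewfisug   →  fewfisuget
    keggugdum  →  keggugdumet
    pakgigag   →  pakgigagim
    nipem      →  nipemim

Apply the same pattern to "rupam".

rupamim

biwsirog and lumbadug both end in -g yet inflect differently (biwsirgar, lumbaduget), so the final letter is not what conditions the rule; the last vowel is.
"rupam" has last vowel 'a'. The one such stem in the data (pakgigag → pakgigagim) adds -im, so the same rule applies.
The other patterns: stems whose last vowel is 'o' delete the last vowel and add -ar; stems whose last vowel is 'u' add -et.
So rupam → rupamim.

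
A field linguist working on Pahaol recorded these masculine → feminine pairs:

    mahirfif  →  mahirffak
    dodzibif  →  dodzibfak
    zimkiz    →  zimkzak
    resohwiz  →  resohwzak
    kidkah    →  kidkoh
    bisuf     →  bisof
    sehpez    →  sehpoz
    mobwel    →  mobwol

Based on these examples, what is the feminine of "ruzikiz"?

"ruzikiz" has last vowel 'i'. The stems whose last vowel is 'i' (mahirfif → mahirffak, dodzibif → dodzibfak, zimkiz → zimkzak) delete the last vowel and add -ak.
The other pattern: stems whose last vowel is 'a', 'e' or 'u' change the last vowel to 'o'.
So ruzikiz → ruzikzak.

ruzikzak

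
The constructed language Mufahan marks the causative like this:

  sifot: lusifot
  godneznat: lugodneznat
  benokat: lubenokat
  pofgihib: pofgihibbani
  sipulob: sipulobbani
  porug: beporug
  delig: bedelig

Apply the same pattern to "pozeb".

"pozeb" ends in -b. The stems ending in -b (pofgihib → pofgihibbani, sipulob → sipulobbani) double the final consonant and add -ani.
So pozeb → pozebbani.

pozebbani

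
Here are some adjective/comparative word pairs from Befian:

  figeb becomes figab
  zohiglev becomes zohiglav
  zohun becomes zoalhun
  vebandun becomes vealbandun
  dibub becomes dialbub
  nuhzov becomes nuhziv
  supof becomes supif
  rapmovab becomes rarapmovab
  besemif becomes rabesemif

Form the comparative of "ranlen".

figeb and dibub both end in -b yet inflect differently (figab, dialbub), so the final letter is not what conditions the rule; the last vowel is.
"ranlen" has last vowel 'e'. The stems whose last vowel is 'e' (figeb → figab, zohiglev → zohiglav) change the last vowel to 'a'.
The other patterns: stems whose last vowel is 'u' insert -al- after the first vowel; stems whose last vowel is 'o' change the last vowel to 'i'; stems whose last vowel is 'a' or 'i' add the prefix ra-.
So ranlen → ranlan.

ranlan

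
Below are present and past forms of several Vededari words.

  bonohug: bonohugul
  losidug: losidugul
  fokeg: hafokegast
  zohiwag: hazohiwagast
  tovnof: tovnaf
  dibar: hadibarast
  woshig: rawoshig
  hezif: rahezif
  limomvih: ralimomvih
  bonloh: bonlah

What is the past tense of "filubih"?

limomvih and bonloh both end in -h yet inflect differently (ralimomvih, bonlah), so the final letter is not what conditions the rule; the last vowel is.
"filubih" has last vowel 'i'. The stems whose last vowel is 'i' (limomvih → ralimomvih, hezif → rahezif, woshig → rawoshig) add the prefix ra-.
The other patterns: stems whose last vowel is 'o' change the last vowel to 'a'; stems whose last vowel is 'u' add -ul; stems whose last vowel is 'a' or 'e' add ha- … -ast around the stem.
So filubih → rafilubih.

rafilubih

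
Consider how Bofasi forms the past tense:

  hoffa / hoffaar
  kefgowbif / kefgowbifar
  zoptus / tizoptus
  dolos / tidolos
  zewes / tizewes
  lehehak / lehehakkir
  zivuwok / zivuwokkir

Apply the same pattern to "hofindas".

tihofindas

hoffa and lehehak both have last vowel 'a' yet inflect differently (hoffaar, lehehakkir), so the last vowel is not what conditions the rule; the final letter is.
"hofindas" ends in -s. The stems ending in -s (zoptus → tizoptus, dolos → tidolos, zewes → tizewes) add the prefix ti-.
So hofindas → tihofindas.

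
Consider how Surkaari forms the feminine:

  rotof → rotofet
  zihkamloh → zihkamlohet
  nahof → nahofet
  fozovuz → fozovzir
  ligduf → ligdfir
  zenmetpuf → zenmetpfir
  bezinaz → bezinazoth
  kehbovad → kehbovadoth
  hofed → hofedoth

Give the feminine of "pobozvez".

pobozvezoth

rotof and ligduf both end in -f yet inflect differently (rotofet, ligdfir), so the final letter is not what conditions the rule; the last vowel is.
"pobozvez" has last vowel 'e'. The one such stem in the data (hofed → hofedoth) adds -oth, so the same rule applies.
So pobozvez → pobozvezoth.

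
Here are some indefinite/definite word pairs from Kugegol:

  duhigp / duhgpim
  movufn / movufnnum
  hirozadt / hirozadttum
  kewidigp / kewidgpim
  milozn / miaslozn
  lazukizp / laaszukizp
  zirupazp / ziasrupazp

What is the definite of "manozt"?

maasnozt

"manozt" has second-to-last letter 'z'. The stems whose second-to-last letter is 'z' (lazukizp → laaszukizp, milozn → miaslozn, zirupazp → ziasrupazp) insert -as- after the first vowel.
So manozt → maasnozt.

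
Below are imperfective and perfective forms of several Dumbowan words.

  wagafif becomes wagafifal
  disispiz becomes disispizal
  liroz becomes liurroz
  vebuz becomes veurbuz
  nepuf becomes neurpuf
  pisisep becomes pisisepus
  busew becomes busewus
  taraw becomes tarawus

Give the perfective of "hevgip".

disispiz and liroz both end in -z yet inflect differently (disispizal, liurroz), so the final letter is not what conditions the rule; the last vowel is.
"hevgip" has last vowel 'i'. The stems whose last vowel is 'i' (wagafif → wagafifal, disispiz → disispizal) add -al.
The other patterns: stems whose last vowel is 'o' or 'u' insert -ur- after the first vowel; stems whose last vowel is 'a' or 'e' add -us.
So hevgip → hevgipal.

hevgipal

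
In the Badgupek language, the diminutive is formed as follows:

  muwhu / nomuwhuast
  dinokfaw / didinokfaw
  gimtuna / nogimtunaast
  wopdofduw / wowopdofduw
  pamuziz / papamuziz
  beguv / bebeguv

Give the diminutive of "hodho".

nohodhoast

dinokfaw and gimtuna both have last vowel 'a' yet inflect differently (didinokfaw, nogimtunaast), so the last vowel is not what conditions the rule; whether the stem ends in a vowel or a consonant is.
"hodho" ends in a vowel. The stems ending in a vowel (gimtuna → nogimtunaast, muwhu → nomuwhuast) add no- … -ast around the stem.
The other pattern: stems ending in a consonant repeat the first consonant+vowel as a prefix.
So hodho → nohodhoast.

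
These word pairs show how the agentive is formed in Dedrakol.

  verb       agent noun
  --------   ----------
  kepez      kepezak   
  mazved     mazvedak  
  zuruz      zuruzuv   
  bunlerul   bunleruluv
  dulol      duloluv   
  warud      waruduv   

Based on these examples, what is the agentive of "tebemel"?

kepez and zuruz both end in -z yet inflect differently (kepezak, zuruzuv), so the final letter is not what conditions the rule; the last vowel is.
"tebemel" has last vowel 'e'. The stems whose last vowel is 'e' (kepez → kepezak, mazved → mazvedak) add -ak.
So tebemel → tebemelak.

tebemelak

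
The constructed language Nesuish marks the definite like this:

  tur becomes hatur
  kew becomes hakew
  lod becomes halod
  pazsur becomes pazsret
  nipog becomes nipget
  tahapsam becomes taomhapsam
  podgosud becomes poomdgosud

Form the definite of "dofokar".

doomfokar

"dofokar" has 3 vowels. The stems with 3 vowels (tahapsam → taomhapsam, podgosud → poomdgosud) insert -om- after the first vowel.
So dofokar → doomfokar.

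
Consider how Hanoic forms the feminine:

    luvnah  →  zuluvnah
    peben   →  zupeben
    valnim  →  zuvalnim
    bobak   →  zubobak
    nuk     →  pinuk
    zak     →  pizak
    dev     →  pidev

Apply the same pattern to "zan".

pizan

bobak and nuk both end in -k yet inflect differently (zubobak, pinuk), so the final letter is not what conditions the rule; the number of vowels is.
"zan" has 1 vowel. The stems with 1 vowel (nuk → pinuk, zak → pizak, dev → pidev) add the prefix pi-.
The other pattern: stems with 2 vowels add the prefix zu-.
So zan → pizan.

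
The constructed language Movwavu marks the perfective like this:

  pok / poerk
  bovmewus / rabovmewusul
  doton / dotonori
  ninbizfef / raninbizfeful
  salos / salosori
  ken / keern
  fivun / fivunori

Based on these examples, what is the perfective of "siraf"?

ken and fivun both end in -n yet inflect differently (keern, fivunori), so the final letter is not what conditions the rule; the number of vowels is.
"siraf" has 2 vowels. The stems with 2 vowels (fivun → fivunori, salos → salosori, doton → dotonori) add -ori.
The other patterns: stems with 1 vowel insert -er- after the first vowel; stems with 3 vowels add ra- … -ul around the stem.
So siraf → sirafori.

sirafori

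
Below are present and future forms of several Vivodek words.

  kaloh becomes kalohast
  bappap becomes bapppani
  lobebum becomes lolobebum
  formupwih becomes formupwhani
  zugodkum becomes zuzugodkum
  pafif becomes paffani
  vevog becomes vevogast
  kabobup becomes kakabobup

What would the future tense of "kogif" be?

kogfani

"kogif" has last vowel 'i'. The stems whose last vowel is 'i' (pafif → paffani, formupwih → formupwhani) delete the last vowel and add -ani.
The other patterns: stems whose last vowel is 'u' repeat the first consonant+vowel as a prefix; stems whose last vowel is 'o' add -ast.
So kogif → kogfani.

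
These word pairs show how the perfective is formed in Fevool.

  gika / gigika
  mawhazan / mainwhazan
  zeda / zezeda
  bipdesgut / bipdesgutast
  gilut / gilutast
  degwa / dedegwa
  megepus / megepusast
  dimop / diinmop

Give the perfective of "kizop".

kiinzop

"kizop" ends in -p. The one such stem in the data (dimop → diinmop) inserts -in- after the first vowel (as does mawhazan), so the same rule applies.
So kizop → kiinzop.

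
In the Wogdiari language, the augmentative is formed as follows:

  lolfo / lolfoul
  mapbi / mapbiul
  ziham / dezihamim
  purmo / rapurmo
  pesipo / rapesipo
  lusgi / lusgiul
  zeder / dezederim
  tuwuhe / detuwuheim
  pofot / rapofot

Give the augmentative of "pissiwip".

"pissiwip" begins with p-. The stems beginning with p- (pofot → rapofot, purmo → rapurmo, pesipo → rapesipo) add the prefix ra-.
So pissiwip → rapissiwip.

rapissiwip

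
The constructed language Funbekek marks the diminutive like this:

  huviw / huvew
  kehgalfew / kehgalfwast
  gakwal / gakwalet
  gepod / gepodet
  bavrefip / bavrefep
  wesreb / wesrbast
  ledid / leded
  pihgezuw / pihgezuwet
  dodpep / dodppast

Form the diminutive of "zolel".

kehgalfew and huviw both end in -w yet inflect differently (kehgalfwast, huvew), so the final letter is not what conditions the rule; the last vowel is.
"zolel" has last vowel 'e'. The stems whose last vowel is 'e' (dodpep → dodppast, kehgalfew → kehgalfwast, wesreb → wesrbast) delete the last vowel and add -ast.
So zolel → zollast.

zollast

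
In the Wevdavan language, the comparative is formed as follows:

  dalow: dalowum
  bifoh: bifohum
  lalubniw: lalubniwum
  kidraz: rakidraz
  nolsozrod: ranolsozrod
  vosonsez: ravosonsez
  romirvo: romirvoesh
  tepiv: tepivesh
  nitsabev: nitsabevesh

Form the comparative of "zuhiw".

zuhiwum

"zuhiw" ends in -w. The stems ending in -w (dalow → dalowum, lalubniw → lalubniwum) add -um.
The other patterns: stems ending in -d or -z add the prefix ra-; stems ending in -o or -v add -esh.
So zuhiw → zuhiwum.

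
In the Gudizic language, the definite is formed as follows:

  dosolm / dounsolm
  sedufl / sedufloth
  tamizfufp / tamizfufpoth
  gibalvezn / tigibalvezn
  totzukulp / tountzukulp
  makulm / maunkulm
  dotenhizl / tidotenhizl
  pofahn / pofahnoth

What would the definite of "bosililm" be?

"bosililm" has second-to-last letter 'l'. The stems whose second-to-last letter is 'l' (makulm → maunkulm, totzukulp → tountzukulp, dosolm → dounsolm) insert -un- after the first vowel.
The other patterns: stems whose second-to-last letter is 'z' add the prefix ti-; stems whose second-to-last letter is 'f' or 'h' add -oth.
So bosililm → bounsililm.

bounsililm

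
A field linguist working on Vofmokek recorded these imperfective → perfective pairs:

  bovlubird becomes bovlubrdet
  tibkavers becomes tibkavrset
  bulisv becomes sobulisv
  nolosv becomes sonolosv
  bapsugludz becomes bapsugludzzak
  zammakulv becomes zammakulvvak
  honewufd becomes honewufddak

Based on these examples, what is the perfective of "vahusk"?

"vahusk" has second-to-last letter 's'. The stems whose second-to-last letter is 's' (bulisv → sobulisv, nolosv → sonolosv) add the prefix so-.
The other patterns: stems whose second-to-last letter is 'r' delete the last vowel and add -et; stems whose second-to-last letter is 'd', 'f' or 'l' double the final consonant and add -ak.
So vahusk → sovahusk.

sovahusk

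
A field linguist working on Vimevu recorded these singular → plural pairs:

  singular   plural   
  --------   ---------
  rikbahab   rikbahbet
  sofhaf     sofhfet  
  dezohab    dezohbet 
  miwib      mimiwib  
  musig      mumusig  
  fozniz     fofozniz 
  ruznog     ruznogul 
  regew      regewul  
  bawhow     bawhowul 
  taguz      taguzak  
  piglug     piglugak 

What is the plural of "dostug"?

dostugak

rikbahab and miwib both end in -b yet inflect differently (rikbahbet, mimiwib), so the final letter is not what conditions the rule; the last vowel is.
"dostug" has last vowel 'u'. The stems whose last vowel is 'u' (taguz → taguzak, piglug → piglugak) add -ak.
The other patterns: stems whose last vowel is 'a' delete the last vowel and add -et; stems whose last vowel is 'i' repeat the first consonant+vowel as a prefix; stems whose last vowel is 'e' or 'o' add -ul.
So dostug → dostugak.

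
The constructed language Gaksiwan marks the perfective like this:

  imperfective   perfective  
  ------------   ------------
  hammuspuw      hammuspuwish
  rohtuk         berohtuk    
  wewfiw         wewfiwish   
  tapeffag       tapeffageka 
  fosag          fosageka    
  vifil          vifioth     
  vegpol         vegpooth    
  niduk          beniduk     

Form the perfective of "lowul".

wewfiw and vifil both have last vowel 'i' yet inflect differently (wewfiwish, vifioth), so the last vowel is not what conditions the rule; the final letter is.
"lowul" ends in -l. The stems ending in -l (vegpol → vegpooth, vifil → vifioth) drop the final letter and add -oth.
The other patterns: stems ending in -g add -eka; stems ending in -w add -ish; stems ending in -k add the prefix be-.
So lowul → lowuoth.

lowuoth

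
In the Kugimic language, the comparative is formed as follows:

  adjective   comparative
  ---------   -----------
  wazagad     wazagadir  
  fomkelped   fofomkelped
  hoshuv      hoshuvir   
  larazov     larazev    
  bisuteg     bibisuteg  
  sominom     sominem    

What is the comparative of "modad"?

fomkelped and wazagad both end in -d yet inflect differently (fofomkelped, wazagadir), so the final letter is not what conditions the rule; the last vowel is.
"modad" has last vowel 'a'. The one such stem in the data (wazagad → wazagadir) adds -ir, so the same rule applies.
The other patterns: stems whose last vowel is 'e' repeat the first consonant+vowel as a prefix; stems whose last vowel is 'o' change the last vowel to 'e'.
So modad → modadir.

modadir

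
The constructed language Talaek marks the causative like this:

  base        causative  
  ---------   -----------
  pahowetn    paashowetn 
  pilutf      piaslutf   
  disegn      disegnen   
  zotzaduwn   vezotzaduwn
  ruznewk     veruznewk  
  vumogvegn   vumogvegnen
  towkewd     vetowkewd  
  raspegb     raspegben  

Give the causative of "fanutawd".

vefanutawd

"fanutawd" has second-to-last letter 'w'. The stems whose second-to-last letter is 'w' (ruznewk → veruznewk, zotzaduwn → vezotzaduwn, towkewd → vetowkewd) add the prefix ve-.
The other patterns: stems whose second-to-last letter is 'g' add -en; stems whose second-to-last letter is 't' insert -as- after the first vowel.
So fanutawd → vefanutawd.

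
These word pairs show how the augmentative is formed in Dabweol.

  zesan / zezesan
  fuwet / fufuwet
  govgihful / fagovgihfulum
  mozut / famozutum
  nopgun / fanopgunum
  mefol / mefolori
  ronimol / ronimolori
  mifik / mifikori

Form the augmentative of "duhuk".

faduhukum

fuwet and mozut both end in -t yet inflect differently (fufuwet, famozutum), so the final letter is not what conditions the rule; the last vowel is.
"duhuk" has last vowel 'u'. The stems whose last vowel is 'u' (govgihful → fagovgihfulum, mozut → famozutum, nopgun → fanopgunum) add fa- … -um around the stem.
So duhuk → faduhukum.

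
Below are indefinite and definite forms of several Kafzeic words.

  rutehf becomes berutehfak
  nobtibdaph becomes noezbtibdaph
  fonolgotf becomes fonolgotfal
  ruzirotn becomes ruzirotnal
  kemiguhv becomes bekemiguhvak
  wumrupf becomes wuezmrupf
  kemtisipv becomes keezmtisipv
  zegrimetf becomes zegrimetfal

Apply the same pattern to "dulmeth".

"dulmeth" has second-to-last letter 't'. The stems whose second-to-last letter is 't' (fonolgotf → fonolgotfal, ruzirotn → ruzirotnal, zegrimetf → zegrimetfal) add -al.
The other patterns: stems whose second-to-last letter is 'h' add be- … -ak around the stem; stems whose second-to-last letter is 'p' insert -ez- after the first vowel.
So dulmeth → dulmethal.

dulmethal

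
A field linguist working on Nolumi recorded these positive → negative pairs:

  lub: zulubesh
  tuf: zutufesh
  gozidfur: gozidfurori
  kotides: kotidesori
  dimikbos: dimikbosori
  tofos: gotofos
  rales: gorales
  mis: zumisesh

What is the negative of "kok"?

mis and rales both end in -s yet inflect differently (zumisesh, gorales), so the final letter is not what conditions the rule; the number of vowels is.
"kok" has 1 vowel. The stems with 1 vowel (mis → zumisesh, tuf → zutufesh, lub → zulubesh) add zu- … -esh around the stem.
So kok → zukokesh.

zukokesh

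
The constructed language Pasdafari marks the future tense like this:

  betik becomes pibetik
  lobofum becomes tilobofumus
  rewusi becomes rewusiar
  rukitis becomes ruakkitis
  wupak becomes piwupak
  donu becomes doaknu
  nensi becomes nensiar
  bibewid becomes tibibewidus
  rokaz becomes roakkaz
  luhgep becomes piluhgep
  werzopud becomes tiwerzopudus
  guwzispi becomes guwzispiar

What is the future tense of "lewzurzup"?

bibewid and guwzispi both have last vowel 'i' yet inflect differently (tibibewidus, guwzispiar), so the last vowel is not what conditions the rule; the final letter is.
"lewzurzup" ends in -p. The one such stem in the data (luhgep → piluhgep) adds the prefix pi-, so the same rule applies.
So lewzurzup → pilewzurzup.

pilewzurzup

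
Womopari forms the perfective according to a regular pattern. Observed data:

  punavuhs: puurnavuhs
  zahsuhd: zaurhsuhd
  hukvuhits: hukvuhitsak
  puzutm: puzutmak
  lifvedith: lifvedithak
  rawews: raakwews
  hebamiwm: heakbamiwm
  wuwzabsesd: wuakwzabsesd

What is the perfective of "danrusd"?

punavuhs and hukvuhits both end in -s yet inflect differently (puurnavuhs, hukvuhitsak), so the final letter is not what conditions the rule; the second-to-last letter is.
"danrusd" has second-to-last letter 's'. The one such stem in the data (wuwzabsesd → wuakwzabsesd) inserts -ak- after the first vowel (as do rawews, hebamiwm), so the same rule applies.
So danrusd → daaknrusd.

daaknrusd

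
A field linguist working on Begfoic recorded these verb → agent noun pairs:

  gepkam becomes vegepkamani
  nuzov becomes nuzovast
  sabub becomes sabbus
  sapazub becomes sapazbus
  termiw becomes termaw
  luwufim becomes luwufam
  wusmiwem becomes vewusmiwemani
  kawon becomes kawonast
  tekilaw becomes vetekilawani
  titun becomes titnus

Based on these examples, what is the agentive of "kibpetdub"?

kibpetdbus

kawon and titun both end in -n yet inflect differently (kawonast, titnus), so the final letter is not what conditions the rule; the last vowel is.
"kibpetdub" has last vowel 'u'. The stems whose last vowel is 'u' (sapazub → sapazbus, titun → titnus, sabub → sabbus) delete the last vowel and add -us.
The other patterns: stems whose last vowel is 'o' add -ast; stems whose last vowel is 'i' change the last vowel to 'a'; stems whose last vowel is 'a' or 'e' add ve- … -ani around the stem.
So kibpetdub → kibpetdbus.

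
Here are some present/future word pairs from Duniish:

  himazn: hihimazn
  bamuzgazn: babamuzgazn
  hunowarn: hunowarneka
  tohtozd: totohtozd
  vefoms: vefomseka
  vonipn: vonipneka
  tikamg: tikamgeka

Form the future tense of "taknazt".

"taknazt" has second-to-last letter 'z'. The stems whose second-to-last letter is 'z' (tohtozd → totohtozd, himazn → hihimazn, bamuzgazn → babamuzgazn) repeat the first consonant+vowel as a prefix.
So taknazt → tataknazt.

tataknazt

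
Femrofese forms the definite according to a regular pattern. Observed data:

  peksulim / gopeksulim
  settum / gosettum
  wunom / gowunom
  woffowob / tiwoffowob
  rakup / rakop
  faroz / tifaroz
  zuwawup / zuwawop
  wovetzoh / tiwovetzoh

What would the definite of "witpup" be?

"witpup" ends in -p. The stems ending in -p (rakup → rakop, zuwawup → zuwawop) change the last vowel to 'o'.
The other patterns: stems ending in -m add the prefix go-; stems ending in -b, -h or -z add the prefix ti-.
So witpup → witpop.

witpop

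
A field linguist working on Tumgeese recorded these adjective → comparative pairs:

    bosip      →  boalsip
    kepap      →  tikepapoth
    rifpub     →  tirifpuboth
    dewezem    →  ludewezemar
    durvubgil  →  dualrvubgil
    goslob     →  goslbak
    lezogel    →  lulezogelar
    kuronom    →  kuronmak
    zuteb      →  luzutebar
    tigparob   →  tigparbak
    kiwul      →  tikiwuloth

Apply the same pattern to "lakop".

lakpak

durvubgil and kiwul both end in -l yet inflect differently (dualrvubgil, tikiwuloth), so the final letter is not what conditions the rule; the last vowel is.
"lakop" has last vowel 'o'. The stems whose last vowel is 'o' (tigparob → tigparbak, kuronom → kuronmak, goslob → goslbak) delete the last vowel and add -ak.
So lakop → lakpak.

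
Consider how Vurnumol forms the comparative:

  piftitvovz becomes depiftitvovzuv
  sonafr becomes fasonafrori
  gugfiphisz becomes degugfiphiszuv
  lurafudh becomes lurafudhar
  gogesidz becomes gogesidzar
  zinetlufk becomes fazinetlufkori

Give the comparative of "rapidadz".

gogesidz and gugfiphisz both end in -z yet inflect differently (gogesidzar, degugfiphiszuv), so the final letter is not what conditions the rule; the second-to-last letter is.
"rapidadz" has second-to-last letter 'd'. The stems whose second-to-last letter is 'd' (gogesidz → gogesidzar, lurafudh → lurafudhar) add -ar.
So rapidadz → rapidadzar.

rapidadzar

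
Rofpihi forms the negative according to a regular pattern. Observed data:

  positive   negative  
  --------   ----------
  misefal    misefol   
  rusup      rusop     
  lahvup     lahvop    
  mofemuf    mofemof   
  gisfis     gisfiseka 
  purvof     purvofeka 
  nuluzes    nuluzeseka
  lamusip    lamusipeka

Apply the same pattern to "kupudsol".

"kupudsol" has last vowel 'o'. The one such stem in the data (purvof → purvofeka) adds -eka, so the same rule applies.
The other pattern: stems whose last vowel is 'a' or 'u' change the last vowel to 'o'.
So kupudsol → kupudsoleka.

kupudsoleka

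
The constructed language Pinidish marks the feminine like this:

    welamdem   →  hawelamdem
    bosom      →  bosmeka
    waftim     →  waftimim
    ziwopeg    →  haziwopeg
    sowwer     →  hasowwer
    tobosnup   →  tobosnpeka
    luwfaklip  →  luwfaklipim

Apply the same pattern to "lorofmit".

welamdem and waftim both end in -m yet inflect differently (hawelamdem, waftimim), so the final letter is not what conditions the rule; the last vowel is.
"lorofmit" has last vowel 'i'. The stems whose last vowel is 'i' (luwfaklip → luwfaklipim, waftim → waftimim) add -im.
The other patterns: stems whose last vowel is 'e' add the prefix ha-; stems whose last vowel is 'o' or 'u' delete the last vowel and add -eka.
So lorofmit → lorofmitim.

lorofmitim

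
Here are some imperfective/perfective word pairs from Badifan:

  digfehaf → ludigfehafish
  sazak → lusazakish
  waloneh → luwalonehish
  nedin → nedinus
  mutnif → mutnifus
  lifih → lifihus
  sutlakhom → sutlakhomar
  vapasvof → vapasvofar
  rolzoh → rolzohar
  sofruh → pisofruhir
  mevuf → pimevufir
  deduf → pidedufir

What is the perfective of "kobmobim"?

digfehaf and mutnif both end in -f yet inflect differently (ludigfehafish, mutnifus), so the final letter is not what conditions the rule; the last vowel is.
"kobmobim" has last vowel 'i'. The stems whose last vowel is 'i' (nedin → nedinus, mutnif → mutnifus, lifih → lifihus) add -us.
So kobmobim → kobmobimus.

kobmobimus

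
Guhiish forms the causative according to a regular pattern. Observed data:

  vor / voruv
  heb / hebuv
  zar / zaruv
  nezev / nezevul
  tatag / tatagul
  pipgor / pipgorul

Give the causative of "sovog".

sovogul

vor and pipgor both end in -r yet inflect differently (voruv, pipgorul), so the final letter is not what conditions the rule; the number of vowels is.
"sovog" has 2 vowels. The stems with 2 vowels (nezev → nezevul, tatag → tatagul, pipgor → pipgorul) add -ul.
The other pattern: stems with 1 vowel add -uv.
So sovog → sovogul.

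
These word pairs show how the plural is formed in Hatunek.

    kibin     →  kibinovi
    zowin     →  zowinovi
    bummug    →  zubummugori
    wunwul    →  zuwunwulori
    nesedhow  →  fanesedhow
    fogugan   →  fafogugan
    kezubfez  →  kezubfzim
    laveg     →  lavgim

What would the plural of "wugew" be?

"wugew" has last vowel 'e'. The stems whose last vowel is 'e' (kezubfez → kezubfzim, laveg → lavgim) delete the last vowel and add -im.
So wugew → wugwim.

wugwim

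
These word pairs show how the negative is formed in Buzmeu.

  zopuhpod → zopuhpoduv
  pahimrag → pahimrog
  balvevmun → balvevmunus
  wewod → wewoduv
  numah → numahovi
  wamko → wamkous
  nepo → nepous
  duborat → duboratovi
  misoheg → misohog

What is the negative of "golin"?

"golin" ends in -n. The one such stem in the data (balvevmun → balvevmunus) adds -us, so the same rule applies.
So golin → golinus.

golinus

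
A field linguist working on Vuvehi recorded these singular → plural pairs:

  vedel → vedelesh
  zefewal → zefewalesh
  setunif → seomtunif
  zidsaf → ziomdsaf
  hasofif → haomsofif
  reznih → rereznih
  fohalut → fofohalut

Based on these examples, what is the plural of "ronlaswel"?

zefewal and zidsaf both have last vowel 'a' yet inflect differently (zefewalesh, ziomdsaf), so the last vowel is not what conditions the rule; the final letter is.
"ronlaswel" ends in -l. The stems ending in -l (vedel → vedelesh, zefewal → zefewalesh) add -esh.
The other patterns: stems ending in -f insert -om- after the first vowel; stems ending in -h or -t repeat the first consonant+vowel as a prefix.
So ronlaswel → ronlaswelesh.

ronlaswelesh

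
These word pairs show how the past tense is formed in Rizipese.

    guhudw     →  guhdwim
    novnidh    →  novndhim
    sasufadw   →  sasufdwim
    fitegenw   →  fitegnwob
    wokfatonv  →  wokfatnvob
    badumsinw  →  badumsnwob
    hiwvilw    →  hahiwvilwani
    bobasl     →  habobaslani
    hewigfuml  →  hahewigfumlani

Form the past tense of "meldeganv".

meldegnvob

guhudw and fitegenw both end in -w yet inflect differently (guhdwim, fitegnwob), so the final letter is not what conditions the rule; the second-to-last letter is.
"meldeganv" has second-to-last letter 'n'. The stems whose second-to-last letter is 'n' (fitegenw → fitegnwob, wokfatonv → wokfatnvob, badumsinw → badumsnwob) delete the last vowel and add -ob.
The other patterns: stems whose second-to-last letter is 'd' delete the last vowel and add -im; stems whose second-to-last letter is 'l', 'm' or 's' add ha- … -ani around the stem.
So meldeganv → meldegnvob.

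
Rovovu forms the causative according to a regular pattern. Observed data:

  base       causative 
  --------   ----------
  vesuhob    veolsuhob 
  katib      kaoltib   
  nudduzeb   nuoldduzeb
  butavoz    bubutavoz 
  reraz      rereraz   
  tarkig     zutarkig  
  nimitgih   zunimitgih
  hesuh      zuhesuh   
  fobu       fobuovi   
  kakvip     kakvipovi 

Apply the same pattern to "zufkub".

vesuhob and butavoz both have last vowel 'o' yet inflect differently (veolsuhob, bubutavoz), so the last vowel is not what conditions the rule; the final letter is.
"zufkub" ends in -b. The stems ending in -b (vesuhob → veolsuhob, katib → kaoltib, nudduzeb → nuoldduzeb) insert -ol- after the first vowel.
The other patterns: stems ending in -z repeat the first consonant+vowel as a prefix; stems ending in -g or -h add the prefix zu-; stems ending in -p or -u add -ovi.
So zufkub → zuolfkub.

zuolfkub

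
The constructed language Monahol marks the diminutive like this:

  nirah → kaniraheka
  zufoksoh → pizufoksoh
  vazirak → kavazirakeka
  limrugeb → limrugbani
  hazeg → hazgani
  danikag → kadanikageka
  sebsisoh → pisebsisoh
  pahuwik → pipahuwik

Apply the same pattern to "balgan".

"balgan" has last vowel 'a'. The stems whose last vowel is 'a' (vazirak → kavazirakeka, danikag → kadanikageka, nirah → kaniraheka) add ka- … -eka around the stem.
The other patterns: stems whose last vowel is 'e' delete the last vowel and add -ani; stems whose last vowel is 'i' or 'o' add the prefix pi-.
So balgan → kabalganeka.

kabalganeka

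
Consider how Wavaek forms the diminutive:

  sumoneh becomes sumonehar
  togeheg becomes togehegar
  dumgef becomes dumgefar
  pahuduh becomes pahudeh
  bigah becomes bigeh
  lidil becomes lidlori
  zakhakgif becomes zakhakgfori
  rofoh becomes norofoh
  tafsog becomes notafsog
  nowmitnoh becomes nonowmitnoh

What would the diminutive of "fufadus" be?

fufades

sumoneh and pahuduh both end in -h yet inflect differently (sumonehar, pahudeh), so the final letter is not what conditions the rule; the last vowel is.
"fufadus" has last vowel 'u'. The one such stem in the data (pahuduh → pahudeh) changes the last vowel to 'e' (as does bigah), so the same rule applies.
So fufadus → fufades.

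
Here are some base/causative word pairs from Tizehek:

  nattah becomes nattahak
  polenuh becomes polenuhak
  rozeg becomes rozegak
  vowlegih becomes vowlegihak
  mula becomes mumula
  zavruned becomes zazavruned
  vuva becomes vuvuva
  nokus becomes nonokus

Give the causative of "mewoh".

mewohak

nattah and mula both have last vowel 'a' yet inflect differently (nattahak, mumula), so the last vowel is not what conditions the rule; the final letter is.
"mewoh" ends in -h. The stems ending in -h (nattah → nattahak, polenuh → polenuhak, vowlegih → vowlegihak) add -ak.
So mewoh → mewohak.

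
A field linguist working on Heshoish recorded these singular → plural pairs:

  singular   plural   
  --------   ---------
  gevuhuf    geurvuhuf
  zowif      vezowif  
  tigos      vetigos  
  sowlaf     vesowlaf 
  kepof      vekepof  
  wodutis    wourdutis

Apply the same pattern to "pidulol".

gevuhuf and zowif both end in -f yet inflect differently (geurvuhuf, vezowif), so the final letter is not what conditions the rule; the number of vowels is.
"pidulol" has 3 vowels. The stems with 3 vowels (wodutis → wourdutis, gevuhuf → geurvuhuf) insert -ur- after the first vowel.
The other pattern: stems with 2 vowels add the prefix ve-.
So pidulol → piurdulol.

piurdulol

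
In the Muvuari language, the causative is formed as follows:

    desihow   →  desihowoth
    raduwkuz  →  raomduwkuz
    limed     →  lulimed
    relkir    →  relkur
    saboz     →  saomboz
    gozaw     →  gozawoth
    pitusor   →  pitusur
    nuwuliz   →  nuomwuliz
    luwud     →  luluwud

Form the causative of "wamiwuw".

wamiwuwoth

desihow and pitusor both have last vowel 'o' yet inflect differently (desihowoth, pitusur), so the last vowel is not what conditions the rule; the final letter is.
"wamiwuw" ends in -w. The stems ending in -w (gozaw → gozawoth, desihow → desihowoth) add -oth.
The other patterns: stems ending in -r change the last vowel to 'u'; stems ending in -d add the prefix lu-; stems ending in -z insert -om- after the first vowel.
So wamiwuw → wamiwuwoth.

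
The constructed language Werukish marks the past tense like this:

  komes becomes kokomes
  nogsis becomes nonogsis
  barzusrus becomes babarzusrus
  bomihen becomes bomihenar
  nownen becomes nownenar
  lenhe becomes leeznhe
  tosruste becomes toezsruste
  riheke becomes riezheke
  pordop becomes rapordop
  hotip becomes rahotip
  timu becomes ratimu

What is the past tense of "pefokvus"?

"pefokvus" ends in -s. The stems ending in -s (komes → kokomes, nogsis → nonogsis, barzusrus → babarzusrus) repeat the first consonant+vowel as a prefix.
The other patterns: stems ending in -n add -ar; stems ending in -e insert -ez- after the first vowel; stems ending in -p or -u add the prefix ra-.
So pefokvus → pepefokvus.

pepefokvus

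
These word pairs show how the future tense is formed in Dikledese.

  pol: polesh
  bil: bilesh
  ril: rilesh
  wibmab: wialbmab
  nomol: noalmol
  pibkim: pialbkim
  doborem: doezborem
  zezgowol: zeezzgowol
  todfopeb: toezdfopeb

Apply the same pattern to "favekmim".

pol and nomol both end in -l yet inflect differently (polesh, noalmol), so the final letter is not what conditions the rule; the number of vowels is.
"favekmim" has 3 vowels. The stems with 3 vowels (doborem → doezborem, zezgowol → zeezzgowol, todfopeb → toezdfopeb) insert -ez- after the first vowel.
So favekmim → faezvekmim.

faezvekmim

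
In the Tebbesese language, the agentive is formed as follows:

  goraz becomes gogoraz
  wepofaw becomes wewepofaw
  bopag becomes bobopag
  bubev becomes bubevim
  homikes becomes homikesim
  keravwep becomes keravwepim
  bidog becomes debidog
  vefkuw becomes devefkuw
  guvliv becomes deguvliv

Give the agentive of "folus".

bopag and bidog both end in -g yet inflect differently (bobopag, debidog), so the final letter is not what conditions the rule; the last vowel is.
"folus" has last vowel 'u'. The one such stem in the data (vefkuw → devefkuw) adds the prefix de-, so the same rule applies.
The other patterns: stems whose last vowel is 'a' repeat the first consonant+vowel as a prefix; stems whose last vowel is 'e' add -im.
So folus → defolus.

defolus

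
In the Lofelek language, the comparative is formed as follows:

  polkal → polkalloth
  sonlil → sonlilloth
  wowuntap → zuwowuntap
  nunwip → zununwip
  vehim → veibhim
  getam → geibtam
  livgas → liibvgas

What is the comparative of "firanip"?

zufiranip

"firanip" ends in -p. The stems ending in -p (wowuntap → zuwowuntap, nunwip → zununwip) add the prefix zu-.
The other patterns: stems ending in -l double the final consonant and add -oth; stems ending in -m or -s insert -ib- after the first vowel.
So firanip → zufiranip.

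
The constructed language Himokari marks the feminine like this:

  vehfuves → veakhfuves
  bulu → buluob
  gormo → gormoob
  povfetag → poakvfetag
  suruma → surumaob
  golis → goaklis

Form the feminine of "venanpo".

"venanpo" ends in a vowel. The stems ending in a vowel (gormo → gormoob, bulu → buluob, suruma → surumaob) add -ob.
The other pattern: stems ending in a consonant insert -ak- after the first vowel.
So venanpo → venanpoob.

venanpoob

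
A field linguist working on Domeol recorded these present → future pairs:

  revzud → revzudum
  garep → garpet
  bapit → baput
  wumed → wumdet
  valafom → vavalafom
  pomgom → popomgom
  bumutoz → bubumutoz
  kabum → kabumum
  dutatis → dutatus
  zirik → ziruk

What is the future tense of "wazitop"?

wawazitop

revzud and wumed both end in -d yet inflect differently (revzudum, wumdet), so the final letter is not what conditions the rule; the last vowel is.
"wazitop" has last vowel 'o'. The stems whose last vowel is 'o' (pomgom → popomgom, bumutoz → bubumutoz, valafom → vavalafom) repeat the first consonant+vowel as a prefix.
So wazitop → wawazitop.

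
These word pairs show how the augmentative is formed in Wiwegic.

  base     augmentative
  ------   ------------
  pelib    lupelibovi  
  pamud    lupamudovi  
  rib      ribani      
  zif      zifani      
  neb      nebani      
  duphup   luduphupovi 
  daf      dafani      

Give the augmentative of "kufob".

pelib and rib both end in -b yet inflect differently (lupelibovi, ribani), so the final letter is not what conditions the rule; the number of vowels is.
"kufob" has 2 vowels. The stems with 2 vowels (pamud → lupamudovi, duphup → luduphupovi, pelib → lupelibovi) add lu- … -ovi around the stem.
The other pattern: stems with 1 vowel add -ani.
So kufob → lukufobovi.

lukufobovi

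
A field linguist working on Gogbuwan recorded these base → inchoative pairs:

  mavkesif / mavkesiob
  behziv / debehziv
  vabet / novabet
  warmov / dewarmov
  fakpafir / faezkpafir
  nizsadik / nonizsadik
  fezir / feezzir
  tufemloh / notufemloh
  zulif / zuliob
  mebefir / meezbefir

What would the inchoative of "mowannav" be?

mebefir and behziv both have last vowel 'i' yet inflect differently (meezbefir, debehziv), so the last vowel is not what conditions the rule; the final letter is.
"mowannav" ends in -v. The stems ending in -v (behziv → debehziv, warmov → dewarmov) add the prefix de-.
So mowannav → demowannav.

demowannav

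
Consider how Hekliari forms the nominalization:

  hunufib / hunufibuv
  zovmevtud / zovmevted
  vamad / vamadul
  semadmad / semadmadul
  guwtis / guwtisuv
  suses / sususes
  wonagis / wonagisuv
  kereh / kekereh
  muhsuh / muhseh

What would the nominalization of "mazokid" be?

mazokiduv

wonagis and suses both end in -s yet inflect differently (wonagisuv, sususes), so the final letter is not what conditions the rule; the last vowel is.
"mazokid" has last vowel 'i'. The stems whose last vowel is 'i' (hunufib → hunufibuv, wonagis → wonagisuv, guwtis → guwtisuv) add -uv.
So mazokid → mazokiduv.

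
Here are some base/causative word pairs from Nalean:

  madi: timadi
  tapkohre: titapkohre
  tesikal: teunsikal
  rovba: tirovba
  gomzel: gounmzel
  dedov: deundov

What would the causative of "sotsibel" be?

sountsibel

rovba and tesikal both have last vowel 'a' yet inflect differently (tirovba, teunsikal), so the last vowel is not what conditions the rule; whether the stem ends in a vowel or a consonant is.
"sotsibel" ends in a consonant. The stems ending in a consonant (tesikal → teunsikal, dedov → deundov, gomzel → gounmzel) insert -un- after the first vowel.
The other pattern: stems ending in a vowel add the prefix ti-.
So sotsibel → sountsibel.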